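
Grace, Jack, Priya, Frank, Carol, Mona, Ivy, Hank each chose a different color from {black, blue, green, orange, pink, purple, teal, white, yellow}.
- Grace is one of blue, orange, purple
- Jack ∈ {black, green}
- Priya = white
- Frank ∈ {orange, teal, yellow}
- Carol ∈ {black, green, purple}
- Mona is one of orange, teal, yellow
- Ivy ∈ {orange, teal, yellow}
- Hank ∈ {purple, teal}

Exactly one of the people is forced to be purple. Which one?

Hank

Priya must be white (only option left).
The 7 still-open variables together cover exactly {black, blue, green, orange, purple, teal, yellow} — 7 values for 7 variables — and blue appears only in Grace's list, so Grace = blue.
Frank, Mona, Ivy share exactly the 3 values {orange, teal, yellow}; by pigeonhole those values go to them, so strike orange, teal, yellow from Hank.
So purple goes to Hank.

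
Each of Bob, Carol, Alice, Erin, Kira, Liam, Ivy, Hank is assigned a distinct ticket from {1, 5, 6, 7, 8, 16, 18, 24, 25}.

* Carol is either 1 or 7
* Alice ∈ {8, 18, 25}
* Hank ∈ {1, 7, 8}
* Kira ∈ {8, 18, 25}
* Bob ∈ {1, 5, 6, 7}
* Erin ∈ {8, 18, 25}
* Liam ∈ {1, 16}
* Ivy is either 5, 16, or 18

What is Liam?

Among the 8 variables, 6 fits only Bob (and all 8 values in {1, 5, 6, 7, 8, 16, 18, 25} must be used), so Bob = 6.
The 7 still-open variables together cover exactly {1, 5, 7, 8, 16, 18, 25} — 7 values for 7 variables — and 5 appears only in Ivy's list, so Ivy = 5.
Among the 6 still-open variables, 16 fits only Liam (and all 6 values in {1, 7, 8, 16, 18, 25} must be used), so Liam = 16.

16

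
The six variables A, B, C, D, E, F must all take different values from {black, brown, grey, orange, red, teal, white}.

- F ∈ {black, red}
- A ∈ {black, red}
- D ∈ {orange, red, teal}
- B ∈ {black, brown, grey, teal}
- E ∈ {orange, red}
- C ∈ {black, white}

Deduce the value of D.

teal

The 2 variables A and F are confined to {black, red}, which locks those values in; drop them from B, C, D, E.
That leaves C = white.
E must be orange (only option left). Eliminate orange elsewhere: D.
So D = teal.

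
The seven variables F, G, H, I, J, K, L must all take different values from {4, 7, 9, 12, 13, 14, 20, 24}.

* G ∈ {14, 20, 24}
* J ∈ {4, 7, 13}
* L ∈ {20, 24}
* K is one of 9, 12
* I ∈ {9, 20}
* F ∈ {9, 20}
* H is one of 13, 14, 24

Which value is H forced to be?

13

F and I between them cover only {9, 20} — a naked pair. Remove those values from G, K, L.
That leaves K = 12.
L has just one choice, so L = 24. Strike 24 from G, H.
G's domain is down to {14}, so G = 14. Remove 14 from H.
So H = 13.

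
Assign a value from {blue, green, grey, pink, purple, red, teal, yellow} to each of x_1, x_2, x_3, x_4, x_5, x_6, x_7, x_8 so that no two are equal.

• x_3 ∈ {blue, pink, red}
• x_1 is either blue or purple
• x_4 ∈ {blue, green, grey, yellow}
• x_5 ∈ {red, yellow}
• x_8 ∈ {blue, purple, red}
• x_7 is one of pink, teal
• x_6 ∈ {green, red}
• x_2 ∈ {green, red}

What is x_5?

yellow

The 8 variables draw from only 8 values {blue, green, grey, pink, purple, red, teal, yellow}, so each is used; only x_4 can be grey, hence x_4 = grey.
Among the 7 still-open variables, teal fits only x_7 (and all 7 values in {blue, green, pink, purple, red, teal, yellow} must be used), so x_7 = teal.
Among the 6 still-open variables, pink fits only x_3 (and all 6 values in {blue, green, pink, purple, red, yellow} must be used), so x_3 = pink.
The 5 still-open variables together cover exactly {blue, green, purple, red, yellow} — 5 values for 5 variables — and yellow appears only in x_5's list, so x_5 = yellow.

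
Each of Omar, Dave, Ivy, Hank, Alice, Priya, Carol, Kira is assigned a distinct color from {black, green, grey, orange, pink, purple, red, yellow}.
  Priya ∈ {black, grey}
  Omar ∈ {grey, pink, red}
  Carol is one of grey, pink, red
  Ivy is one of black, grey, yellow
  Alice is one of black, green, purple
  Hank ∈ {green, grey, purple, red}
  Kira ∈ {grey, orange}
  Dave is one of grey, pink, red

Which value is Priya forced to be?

black

The 8 variables together cover exactly {black, green, grey, orange, pink, purple, red, yellow} — 8 values for 8 variables — and orange appears only in Kira's list, so Kira = orange.
The 7 still-open variables draw from only 7 values {black, green, grey, pink, purple, red, yellow}, so each is used; only Ivy can be yellow, hence Ivy = yellow.
The 3 variables Omar, Dave, Carol are confined to {grey, pink, red}, which locks those values in; drop them from Hank, Priya.
So Priya = black.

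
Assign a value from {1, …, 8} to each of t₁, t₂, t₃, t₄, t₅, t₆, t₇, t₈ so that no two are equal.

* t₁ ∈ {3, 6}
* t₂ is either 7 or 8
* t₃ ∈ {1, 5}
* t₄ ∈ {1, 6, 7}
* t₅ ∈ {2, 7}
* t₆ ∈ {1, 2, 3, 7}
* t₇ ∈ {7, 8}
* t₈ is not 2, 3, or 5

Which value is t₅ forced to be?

2

The 8 variables together cover exactly {1, 2, 3, 4, 5, 6, 7, 8} — 8 values for 8 variables — and 4 appears only in t₈'s list, so t₈ = 4.
Among the 7 still-open variables, 5 fits only t₃ (and all 7 values in {1, 2, 3, 5, 6, 7, 8} must be used), so t₃ = 5.
t₂ and t₇ share exactly the 2 values {7, 8}; by pigeonhole those values go to them, so strike 7, 8 from t₄, t₅, t₆.
So t₅ = 2.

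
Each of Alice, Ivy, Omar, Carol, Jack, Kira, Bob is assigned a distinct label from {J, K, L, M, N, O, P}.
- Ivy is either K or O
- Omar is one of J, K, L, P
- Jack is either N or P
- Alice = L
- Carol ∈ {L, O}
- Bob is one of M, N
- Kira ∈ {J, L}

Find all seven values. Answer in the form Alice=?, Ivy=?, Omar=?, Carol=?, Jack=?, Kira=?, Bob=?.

Alice=L, Ivy=K, Omar=P, Carol=O, Jack=N, Kira=J, Bob=M

Alice has just one choice, so Alice = L. Eliminate L elsewhere: Omar, Carol, Kira.
That leaves Carol = O. Remove O from Ivy.
That leaves Kira = J. Remove J from Omar.
Ivy must be K (only option left). So Omar can't be K.
Omar has just one choice, so Omar = P. Eliminate P elsewhere: Jack.
That leaves Jack = N. So Bob can't be N.
Bob's domain is down to {M}, so Bob = M.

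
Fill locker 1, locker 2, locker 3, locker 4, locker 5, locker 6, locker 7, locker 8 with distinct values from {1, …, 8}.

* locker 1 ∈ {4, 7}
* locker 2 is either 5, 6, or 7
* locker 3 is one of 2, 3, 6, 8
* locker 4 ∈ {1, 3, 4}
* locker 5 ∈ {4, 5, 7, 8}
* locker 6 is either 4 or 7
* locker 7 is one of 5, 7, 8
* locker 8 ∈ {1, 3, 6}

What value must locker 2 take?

Among the 8 variables, 2 fits only locker 3 (and all 8 values in {1, 2, 3, 4, 5, 6, 7, 8} must be used), so locker 3 = 2.
locker 1 and locker 6 share exactly the 2 values {4, 7}; by pigeonhole those values go to them, so strike 4, 7 from locker 2, locker 4, locker 5, locker 7.
locker 5 and locker 7 share exactly the 2 values {5, 8}; by pigeonhole those values go to them, so strike 5, 8 from locker 2.
So locker 2 = 6.

6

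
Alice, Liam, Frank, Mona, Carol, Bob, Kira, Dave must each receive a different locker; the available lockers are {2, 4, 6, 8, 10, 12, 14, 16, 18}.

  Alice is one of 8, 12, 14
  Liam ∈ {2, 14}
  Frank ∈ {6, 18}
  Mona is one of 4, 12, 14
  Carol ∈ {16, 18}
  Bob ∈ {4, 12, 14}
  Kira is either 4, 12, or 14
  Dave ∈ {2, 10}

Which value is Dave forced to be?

The 3 variables Mona, Bob, Kira are confined to {4, 12, 14}, which locks those values in; drop them from Alice, Liam.
Alice's domain is down to {8}, so Alice = 8.
Liam's domain is down to {2}, so Liam = 2. Strike 2 from Dave.
So Dave = 10.

10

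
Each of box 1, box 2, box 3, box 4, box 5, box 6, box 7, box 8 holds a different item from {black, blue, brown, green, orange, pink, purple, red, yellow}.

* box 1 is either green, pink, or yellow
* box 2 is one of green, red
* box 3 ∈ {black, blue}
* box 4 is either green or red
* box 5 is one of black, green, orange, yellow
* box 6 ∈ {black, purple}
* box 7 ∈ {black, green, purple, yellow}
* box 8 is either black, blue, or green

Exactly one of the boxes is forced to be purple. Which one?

box 6

The 8 variables draw from only 8 values {black, blue, green, orange, pink, purple, red, yellow}, so each is used; only box 5 can be orange, hence box 5 = orange.
The 7 still-open variables together cover exactly {black, blue, green, pink, purple, red, yellow} — 7 values for 7 variables — and pink appears only in box 1's list, so box 1 = pink.
The 6 still-open variables together cover exactly {black, blue, green, purple, red, yellow} — 6 values for 6 variables — and yellow appears only in box 7's list, so box 7 = yellow.
Among the 5 still-open variables, purple fits only box 6 (and all 5 values in {black, blue, green, purple, red} must be used), so box 6 = purple.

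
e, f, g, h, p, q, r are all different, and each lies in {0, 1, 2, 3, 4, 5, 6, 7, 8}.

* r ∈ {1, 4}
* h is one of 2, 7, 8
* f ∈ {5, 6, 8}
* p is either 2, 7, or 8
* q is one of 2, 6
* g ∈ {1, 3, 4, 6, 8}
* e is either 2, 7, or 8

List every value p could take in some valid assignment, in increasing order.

The 3 variables e, h, p are confined to {2, 7, 8}, which locks those values in; drop them from f, g, q.
That leaves q = 6. Eliminate 6 elsewhere: f, g.
f must be 5 (only option left).
No further eliminations apply; p can still be any of 2, 7, 8.

2, 7, 8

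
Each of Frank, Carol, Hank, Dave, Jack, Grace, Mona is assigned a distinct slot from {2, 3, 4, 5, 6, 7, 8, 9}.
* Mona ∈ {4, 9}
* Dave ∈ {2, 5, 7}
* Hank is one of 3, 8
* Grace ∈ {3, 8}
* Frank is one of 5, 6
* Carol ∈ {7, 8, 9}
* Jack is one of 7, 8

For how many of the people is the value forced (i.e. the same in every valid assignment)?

3

Hank and Grace between them cover only {3, 8} — a naked pair. Remove those values from Carol, Jack.
Jack's domain is down to {7}, so Jack = 7. Strike 7 from Carol, Dave.
Carol's domain is down to {9}, so Carol = 9. Eliminate 9 elsewhere: Mona.
Mona's domain is down to {4}, so Mona = 4.
Determined: Carol=9, Jack=7, Mona=4. The other people each still have more than one consistent value. That makes 3.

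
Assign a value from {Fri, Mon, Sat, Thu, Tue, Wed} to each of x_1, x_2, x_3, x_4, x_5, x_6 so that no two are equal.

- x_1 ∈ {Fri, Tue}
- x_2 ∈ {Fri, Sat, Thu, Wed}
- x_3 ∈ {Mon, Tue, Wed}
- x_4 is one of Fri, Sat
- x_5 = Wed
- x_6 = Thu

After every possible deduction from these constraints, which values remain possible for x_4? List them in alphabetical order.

x_5's domain is down to {Wed}, so x_5 = Wed. Remove Wed from x_2, x_3.
x_6 must be Thu (only option left). Strike Thu from x_2.
The 4 still-open variables together cover exactly {Fri, Mon, Sat, Tue} — 4 values for 4 variables — and Mon appears only in x_3's list, so x_3 = Mon.
The 3 still-open variables together cover exactly {Fri, Sat, Tue} — 3 values for 3 variables — and Tue appears only in x_1's list, so x_1 = Tue.
No further eliminations apply; x_4 can still be any of Fri, Sat.

Fri, Sat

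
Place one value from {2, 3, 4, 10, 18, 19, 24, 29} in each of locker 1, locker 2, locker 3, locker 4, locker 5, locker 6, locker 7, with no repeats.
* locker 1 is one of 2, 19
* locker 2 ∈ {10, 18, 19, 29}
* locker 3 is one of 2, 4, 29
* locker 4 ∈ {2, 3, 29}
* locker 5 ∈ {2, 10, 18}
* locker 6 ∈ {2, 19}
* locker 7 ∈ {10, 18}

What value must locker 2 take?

The 7 variables together cover exactly {2, 3, 4, 10, 18, 19, 29} — 7 values for 7 variables — and 3 appears only in locker 4's list, so locker 4 = 3.
The 6 still-open variables draw from only 6 values {2, 4, 10, 18, 19, 29}, so each is used; only locker 3 can be 4, hence locker 3 = 4.
The 5 still-open variables together cover exactly {2, 10, 18, 19, 29} — 5 values for 5 variables — and 29 appears only in locker 2's list, so locker 2 = 29.

29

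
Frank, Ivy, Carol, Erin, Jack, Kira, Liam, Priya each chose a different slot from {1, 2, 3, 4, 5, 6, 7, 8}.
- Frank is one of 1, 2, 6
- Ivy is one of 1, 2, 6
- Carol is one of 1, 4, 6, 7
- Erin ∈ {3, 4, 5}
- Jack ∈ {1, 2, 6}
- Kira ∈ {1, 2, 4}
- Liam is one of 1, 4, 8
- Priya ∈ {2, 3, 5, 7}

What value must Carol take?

7

The 8 variables draw from only 8 values {1, 2, 3, 4, 5, 6, 7, 8}, so each is used; only Liam can be 8, hence Liam = 8.
Frank, Ivy, Jack share exactly the 3 values {1, 2, 6}; by pigeonhole those values go to them, so strike 1, 2, 6 from Carol, Kira, Priya.
Kira must be 4 (only option left). Strike 4 from Carol, Erin.
So Carol = 7.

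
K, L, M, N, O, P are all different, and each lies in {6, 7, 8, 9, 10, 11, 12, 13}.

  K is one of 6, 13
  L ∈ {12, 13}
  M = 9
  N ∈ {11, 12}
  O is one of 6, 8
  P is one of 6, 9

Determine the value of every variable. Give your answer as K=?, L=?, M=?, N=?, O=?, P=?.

M must be 9 (only option left). So P can't be 9.
P's domain is down to {6}, so P = 6. Strike 6 from K, O.
K must be 13 (only option left). Remove 13 from L.
L's domain is down to {12}, so L = 12. Remove 12 from N.
That leaves N = 11.
O has just one choice, so O = 8.

K=13, L=12, M=9, N=11, O=8, P=6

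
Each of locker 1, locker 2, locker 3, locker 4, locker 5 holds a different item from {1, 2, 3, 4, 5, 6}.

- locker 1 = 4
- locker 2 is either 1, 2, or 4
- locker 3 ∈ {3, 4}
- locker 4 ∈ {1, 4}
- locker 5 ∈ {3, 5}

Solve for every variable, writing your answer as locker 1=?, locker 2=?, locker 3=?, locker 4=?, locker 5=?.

locker 1=4, locker 2=2, locker 3=3, locker 4=1, locker 5=5

locker 1's domain is down to {4}, so locker 1 = 4. So locker 2, locker 3, locker 4 can't be 4.
locker 3's domain is down to {3}, so locker 3 = 3. So locker 5 can't be 3.
locker 4's domain is down to {1}, so locker 4 = 1. Eliminate 1 elsewhere: locker 2.
locker 5 has just one choice, so locker 5 = 5.
locker 2 must be 2 (only option left).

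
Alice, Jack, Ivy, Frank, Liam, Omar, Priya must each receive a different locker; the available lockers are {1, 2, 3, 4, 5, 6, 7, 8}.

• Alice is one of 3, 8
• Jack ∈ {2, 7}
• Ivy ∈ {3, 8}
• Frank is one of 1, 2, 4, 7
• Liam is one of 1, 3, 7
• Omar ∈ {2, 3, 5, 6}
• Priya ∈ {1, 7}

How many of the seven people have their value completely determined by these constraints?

2

Alice and Ivy share exactly the 2 values {3, 8}; by pigeonhole those values go to them, so strike 3, 8 from Liam, Omar.
Liam and Priya share exactly the 2 values {1, 7}; by pigeonhole those values go to them, so strike 1, 7 from Jack, Frank.
Jack's domain is down to {2}, so Jack = 2. So Frank, Omar can't be 2.
That leaves Frank = 4.
Determined: Jack=2, Frank=4. The other people each still have more than one consistent value. That makes 2.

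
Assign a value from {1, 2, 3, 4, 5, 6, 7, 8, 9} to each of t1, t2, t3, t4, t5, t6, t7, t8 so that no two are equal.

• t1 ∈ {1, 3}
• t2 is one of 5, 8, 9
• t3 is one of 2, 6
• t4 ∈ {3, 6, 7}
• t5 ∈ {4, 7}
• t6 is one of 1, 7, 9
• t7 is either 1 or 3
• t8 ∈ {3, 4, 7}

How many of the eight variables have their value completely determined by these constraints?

3

The 2 variables t1 and t7 are confined to {1, 3}, which locks those values in; drop them from t4, t6, t8.
t5 and t8 between them cover only {4, 7} — a naked pair. Remove those values from t4, t6.
That leaves t4 = 6. Remove 6 from t3.
t6 has just one choice, so t6 = 9. Strike 9 from t2.
That leaves t3 = 2.
Determined: t3=2, t4=6, t6=9. The other variables each still have more than one consistent value. That makes 3.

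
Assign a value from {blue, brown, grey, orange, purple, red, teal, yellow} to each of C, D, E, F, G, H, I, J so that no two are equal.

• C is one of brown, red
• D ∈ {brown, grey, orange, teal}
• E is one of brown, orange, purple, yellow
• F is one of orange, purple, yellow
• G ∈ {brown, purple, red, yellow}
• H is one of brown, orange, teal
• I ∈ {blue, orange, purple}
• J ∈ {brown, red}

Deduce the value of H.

The 8 variables draw from only 8 values {blue, brown, grey, orange, purple, red, teal, yellow}, so each is used; only I can be blue, hence I = blue.
The 7 still-open variables together cover exactly {brown, grey, orange, purple, red, teal, yellow} — 7 values for 7 variables — and grey appears only in D's list, so D = grey.
The 6 still-open variables together cover exactly {brown, orange, purple, red, teal, yellow} — 6 values for 6 variables — and teal appears only in H's list, so H = teal.

teal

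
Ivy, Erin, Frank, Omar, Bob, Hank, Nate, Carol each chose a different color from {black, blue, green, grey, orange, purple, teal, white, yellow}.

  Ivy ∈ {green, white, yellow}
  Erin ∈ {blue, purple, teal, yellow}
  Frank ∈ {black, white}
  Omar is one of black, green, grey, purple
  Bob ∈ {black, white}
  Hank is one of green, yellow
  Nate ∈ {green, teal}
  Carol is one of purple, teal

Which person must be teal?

Nate

The 8 variables draw from only 8 values {black, blue, green, grey, purple, teal, white, yellow}, so each is used; only Erin can be blue, hence Erin = blue.
Among the 7 still-open variables, grey fits only Omar (and all 7 values in {black, green, grey, purple, teal, white, yellow} must be used), so Omar = grey.
Among the 6 still-open variables, purple fits only Carol (and all 6 values in {black, green, purple, teal, white, yellow} must be used), so Carol = purple.
Among the 5 still-open variables, teal fits only Nate (and all 5 values in {black, green, teal, white, yellow} must be used), so Nate = teal.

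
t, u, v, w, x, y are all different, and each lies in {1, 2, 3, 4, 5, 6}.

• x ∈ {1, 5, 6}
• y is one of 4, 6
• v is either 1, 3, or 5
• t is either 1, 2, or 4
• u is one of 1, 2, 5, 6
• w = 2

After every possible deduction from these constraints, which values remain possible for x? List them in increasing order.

1, 5, 6

w must be 2 (only option left). Remove 2 from t, u.
The 5 still-open variables draw from only 5 values {1, 3, 4, 5, 6}, so each is used; only v can be 3, hence v = 3.
No further eliminations apply; x can still be any of 1, 5, 6.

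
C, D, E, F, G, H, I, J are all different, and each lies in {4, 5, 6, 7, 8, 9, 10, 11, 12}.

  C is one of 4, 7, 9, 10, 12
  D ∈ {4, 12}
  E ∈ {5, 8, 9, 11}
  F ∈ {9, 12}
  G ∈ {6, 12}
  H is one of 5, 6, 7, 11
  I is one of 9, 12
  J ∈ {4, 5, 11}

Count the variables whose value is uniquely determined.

F and I share exactly the 2 values {9, 12}; by pigeonhole those values go to them, so strike 9, 12 from C, D, E, G.
D has just one choice, so D = 4. Strike 4 from C, J.
G must be 6 (only option left). Remove 6 from H.
Determined: D=4, G=6. The other variables each still have more than one consistent value. That makes 2.

2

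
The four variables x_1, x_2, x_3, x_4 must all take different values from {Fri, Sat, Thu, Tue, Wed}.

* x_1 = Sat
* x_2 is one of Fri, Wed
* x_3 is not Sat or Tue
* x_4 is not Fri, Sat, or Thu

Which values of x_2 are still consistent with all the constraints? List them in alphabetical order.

Fri, Wed

x_1 has just one choice, so x_1 = Sat.
No further eliminations apply; x_2 can still be any of Fri, Wed.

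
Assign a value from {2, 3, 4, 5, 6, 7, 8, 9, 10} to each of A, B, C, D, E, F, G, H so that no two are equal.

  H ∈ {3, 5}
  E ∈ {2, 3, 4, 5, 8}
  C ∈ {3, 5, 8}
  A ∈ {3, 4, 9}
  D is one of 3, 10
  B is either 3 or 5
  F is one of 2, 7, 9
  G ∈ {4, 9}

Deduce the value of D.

The 8 variables together cover exactly {2, 3, 4, 5, 7, 8, 9, 10} — 8 values for 8 variables — and 7 appears only in F's list, so F = 7.
The 7 still-open variables together cover exactly {2, 3, 4, 5, 8, 9, 10} — 7 values for 7 variables — and 2 appears only in E's list, so E = 2.
The 6 still-open variables draw from only 6 values {3, 4, 5, 8, 9, 10}, so each is used; only C can be 8, hence C = 8.
The 5 still-open variables draw from only 5 values {3, 4, 5, 9, 10}, so each is used; only D can be 10, hence D = 10.

10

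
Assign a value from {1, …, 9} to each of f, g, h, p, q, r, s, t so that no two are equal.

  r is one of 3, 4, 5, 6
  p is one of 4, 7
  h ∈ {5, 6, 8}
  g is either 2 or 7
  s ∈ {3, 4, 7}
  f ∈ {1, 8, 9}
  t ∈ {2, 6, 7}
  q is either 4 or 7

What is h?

p and q share exactly the 2 values {4, 7}; by pigeonhole those values go to them, so strike 4, 7 from g, r, s, t.
g's domain is down to {2}, so g = 2. Eliminate 2 elsewhere: t.
s must be 3 (only option left). Eliminate 3 elsewhere: r.
t must be 6 (only option left). Eliminate 6 elsewhere: h, r.
r's domain is down to {5}, so r = 5. Eliminate 5 elsewhere: h.
So h = 8.

8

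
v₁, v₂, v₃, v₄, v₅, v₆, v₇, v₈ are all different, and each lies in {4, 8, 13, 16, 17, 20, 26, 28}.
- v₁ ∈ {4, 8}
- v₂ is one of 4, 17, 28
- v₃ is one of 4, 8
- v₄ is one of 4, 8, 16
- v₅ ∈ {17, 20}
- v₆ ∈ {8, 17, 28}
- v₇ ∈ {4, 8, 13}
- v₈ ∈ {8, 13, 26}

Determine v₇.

13

The 8 variables together cover exactly {4, 8, 13, 16, 17, 20, 26, 28} — 8 values for 8 variables — and 16 appears only in v₄'s list, so v₄ = 16.
The 7 still-open variables together cover exactly {4, 8, 13, 17, 20, 26, 28} — 7 values for 7 variables — and 20 appears only in v₅'s list, so v₅ = 20.
The 6 still-open variables together cover exactly {4, 8, 13, 17, 26, 28} — 6 values for 6 variables — and 26 appears only in v₈'s list, so v₈ = 26.
Among the 5 still-open variables, 13 fits only v₇ (and all 5 values in {4, 8, 13, 17, 28} must be used), so v₇ = 13.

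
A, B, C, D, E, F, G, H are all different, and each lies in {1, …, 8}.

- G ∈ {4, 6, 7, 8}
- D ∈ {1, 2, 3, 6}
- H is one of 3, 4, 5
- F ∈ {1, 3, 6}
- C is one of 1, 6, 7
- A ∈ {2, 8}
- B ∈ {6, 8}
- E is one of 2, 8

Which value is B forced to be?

The 8 variables together cover exactly {1, 2, 3, 4, 5, 6, 7, 8} — 8 values for 8 variables — and 5 appears only in H's list, so H = 5.
The 7 still-open variables together cover exactly {1, 2, 3, 4, 6, 7, 8} — 7 values for 7 variables — and 4 appears only in G's list, so G = 4.
The 6 still-open variables draw from only 6 values {1, 2, 3, 6, 7, 8}, so each is used; only C can be 7, hence C = 7.
A and E between them cover only {2, 8} — a naked pair. Remove those values from B, D.
So B = 6.

6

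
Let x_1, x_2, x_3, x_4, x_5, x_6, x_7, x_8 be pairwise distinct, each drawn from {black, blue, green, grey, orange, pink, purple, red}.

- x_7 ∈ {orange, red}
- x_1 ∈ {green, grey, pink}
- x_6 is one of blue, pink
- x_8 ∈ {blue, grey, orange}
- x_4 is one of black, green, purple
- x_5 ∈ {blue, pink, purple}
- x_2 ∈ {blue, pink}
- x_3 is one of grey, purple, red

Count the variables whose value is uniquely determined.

The 8 variables draw from only 8 values {black, blue, green, grey, orange, pink, purple, red}, so each is used; only x_4 can be black, hence x_4 = black.
Among the 7 still-open variables, green fits only x_1 (and all 7 values in {blue, green, grey, orange, pink, purple, red} must be used), so x_1 = green.
x_2 and x_6 between them cover only {blue, pink} — a naked pair. Remove those values from x_5, x_8.
x_5 has just one choice, so x_5 = purple. Remove purple from x_3.
Determined: x_1=green, x_4=black, x_5=purple. The other variables each still have more than one consistent value. That makes 3.

3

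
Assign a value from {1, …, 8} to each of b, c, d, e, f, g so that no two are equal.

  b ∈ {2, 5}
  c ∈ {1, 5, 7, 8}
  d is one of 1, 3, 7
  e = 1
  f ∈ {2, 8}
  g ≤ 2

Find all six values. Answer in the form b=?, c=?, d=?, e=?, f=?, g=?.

e's domain is down to {1}, so e = 1. Strike 1 from c, d, g.
g has just one choice, so g = 2. So b, f can't be 2.
b's domain is down to {5}, so b = 5. So c can't be 5.
That leaves f = 8. Remove 8 from c.
c's domain is down to {7}, so c = 7. Strike 7 from d.
That leaves d = 3.

b=5, c=7, d=3, e=1, f=8, g=2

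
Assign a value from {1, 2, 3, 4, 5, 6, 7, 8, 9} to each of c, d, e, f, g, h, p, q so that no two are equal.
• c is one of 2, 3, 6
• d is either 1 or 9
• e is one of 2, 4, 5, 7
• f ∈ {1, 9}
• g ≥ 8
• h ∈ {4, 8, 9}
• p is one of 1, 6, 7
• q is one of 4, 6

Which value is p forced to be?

7

The 2 variables d and f are confined to {1, 9}, which locks those values in; drop them from g, h, p.
That leaves g = 8. Strike 8 from h.
h has just one choice, so h = 4. So e, q can't be 4.
That leaves q = 6. So c, p can't be 6.
So p = 7.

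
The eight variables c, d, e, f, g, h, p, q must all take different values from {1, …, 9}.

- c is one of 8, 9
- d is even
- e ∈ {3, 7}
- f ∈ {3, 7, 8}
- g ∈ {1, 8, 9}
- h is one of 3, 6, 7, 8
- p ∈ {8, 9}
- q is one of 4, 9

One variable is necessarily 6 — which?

Among the 8 variables, 1 fits only g (and all 8 values in {1, 2, 3, 4, 6, 7, 8, 9} must be used), so g = 1.
The 7 still-open variables together cover exactly {2, 3, 4, 6, 7, 8, 9} — 7 values for 7 variables — and 2 appears only in d's list, so d = 2.
The 6 still-open variables draw from only 6 values {3, 4, 6, 7, 8, 9}, so each is used; only q can be 4, hence q = 4.
The 5 still-open variables draw from only 5 values {3, 6, 7, 8, 9}, so each is used; only h can be 6, hence h = 6.

h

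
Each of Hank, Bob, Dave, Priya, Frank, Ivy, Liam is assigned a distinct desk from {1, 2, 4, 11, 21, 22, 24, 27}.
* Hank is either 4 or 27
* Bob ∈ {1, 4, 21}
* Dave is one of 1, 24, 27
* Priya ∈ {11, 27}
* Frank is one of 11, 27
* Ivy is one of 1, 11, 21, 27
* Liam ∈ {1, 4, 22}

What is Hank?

The 7 variables draw from only 7 values {1, 4, 11, 21, 22, 24, 27}, so each is used; only Liam can be 22, hence Liam = 22.
The 6 still-open variables together cover exactly {1, 4, 11, 21, 24, 27} — 6 values for 6 variables — and 24 appears only in Dave's list, so Dave = 24.
Priya and Frank share exactly the 2 values {11, 27}; by pigeonhole those values go to them, so strike 11, 27 from Hank, Ivy.
So Hank = 4.

4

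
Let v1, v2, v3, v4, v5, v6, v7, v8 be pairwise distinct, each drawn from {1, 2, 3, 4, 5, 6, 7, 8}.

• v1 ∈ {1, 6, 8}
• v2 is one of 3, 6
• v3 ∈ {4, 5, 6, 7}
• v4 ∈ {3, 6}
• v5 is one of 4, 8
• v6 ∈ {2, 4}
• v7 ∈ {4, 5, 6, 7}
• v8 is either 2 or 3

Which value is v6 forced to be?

The 8 variables draw from only 8 values {1, 2, 3, 4, 5, 6, 7, 8}, so each is used; only v1 can be 1, hence v1 = 1.
Among the 7 still-open variables, 8 fits only v5 (and all 7 values in {2, 3, 4, 5, 6, 7, 8} must be used), so v5 = 8.
v2 and v4 share exactly the 2 values {3, 6}; by pigeonhole those values go to them, so strike 3, 6 from v3, v7, v8.
v8's domain is down to {2}, so v8 = 2. Eliminate 2 elsewhere: v6.
So v6 = 4.

4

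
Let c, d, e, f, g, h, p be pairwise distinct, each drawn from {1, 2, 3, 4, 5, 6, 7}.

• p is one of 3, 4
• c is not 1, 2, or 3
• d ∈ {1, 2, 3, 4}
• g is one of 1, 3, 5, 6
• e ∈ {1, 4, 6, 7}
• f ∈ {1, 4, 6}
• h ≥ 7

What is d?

2

h must be 7 (only option left). Eliminate 7 elsewhere: c, e.
The 6 still-open variables draw from only 6 values {1, 2, 3, 4, 5, 6}, so each is used; only d can be 2, hence d = 2.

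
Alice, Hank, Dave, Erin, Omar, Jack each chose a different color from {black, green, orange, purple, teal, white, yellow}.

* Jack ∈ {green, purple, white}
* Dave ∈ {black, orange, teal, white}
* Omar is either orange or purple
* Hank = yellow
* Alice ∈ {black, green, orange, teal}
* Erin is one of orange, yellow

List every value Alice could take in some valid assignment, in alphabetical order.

Hank has just one choice, so Hank = yellow. Strike yellow from Erin.
Erin must be orange (only option left). Strike orange from Alice, Dave, Omar.
That leaves Omar = purple. Remove purple from Jack.
No further eliminations apply; Alice can still be any of black, green, teal.

black, green, teal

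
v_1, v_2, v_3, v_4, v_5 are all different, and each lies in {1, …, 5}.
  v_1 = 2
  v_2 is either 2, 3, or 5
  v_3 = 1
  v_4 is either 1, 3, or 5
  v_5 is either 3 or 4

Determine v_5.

v_1 must be 2 (only option left). So v_2 can't be 2.
v_3 has just one choice, so v_3 = 1. Eliminate 1 elsewhere: v_4.
The 3 still-open variables together cover exactly {3, 4, 5} — 3 values for 3 variables — and 4 appears only in v_5's list, so v_5 = 4.

4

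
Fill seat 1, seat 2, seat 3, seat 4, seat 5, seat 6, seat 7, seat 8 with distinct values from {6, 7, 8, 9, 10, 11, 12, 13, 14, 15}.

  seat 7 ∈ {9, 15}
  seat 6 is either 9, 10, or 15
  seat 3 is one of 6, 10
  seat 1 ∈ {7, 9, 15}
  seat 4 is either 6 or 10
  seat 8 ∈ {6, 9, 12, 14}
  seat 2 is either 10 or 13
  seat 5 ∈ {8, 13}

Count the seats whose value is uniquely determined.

seat 3 and seat 4 share exactly the 2 values {6, 10}; by pigeonhole those values go to them, so strike 6, 10 from seat 2, seat 6, seat 8.
That leaves seat 2 = 13. Remove 13 from seat 5.
That leaves seat 5 = 8.
The 2 variables seat 6 and seat 7 are confined to {9, 15}, which locks those values in; drop them from seat 1, seat 8.
seat 1 has just one choice, so seat 1 = 7.
Determined: seat 1=7, seat 2=13, seat 5=8. The other seats each still have more than one consistent value. That makes 3.

3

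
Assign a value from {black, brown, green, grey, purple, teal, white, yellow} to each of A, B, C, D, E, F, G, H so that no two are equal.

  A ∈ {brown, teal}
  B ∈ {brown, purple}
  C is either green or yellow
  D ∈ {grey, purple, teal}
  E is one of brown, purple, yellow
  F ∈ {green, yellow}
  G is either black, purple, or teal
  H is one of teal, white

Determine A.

The 8 variables draw from only 8 values {black, brown, green, grey, purple, teal, white, yellow}, so each is used; only G can be black, hence G = black.
Among the 7 still-open variables, grey fits only D (and all 7 values in {brown, green, grey, purple, teal, white, yellow} must be used), so D = grey.
The 6 still-open variables draw from only 6 values {brown, green, purple, teal, white, yellow}, so each is used; only H can be white, hence H = white.
The 5 still-open variables draw from only 5 values {brown, green, purple, teal, yellow}, so each is used; only A can be teal, hence A = teal.

teal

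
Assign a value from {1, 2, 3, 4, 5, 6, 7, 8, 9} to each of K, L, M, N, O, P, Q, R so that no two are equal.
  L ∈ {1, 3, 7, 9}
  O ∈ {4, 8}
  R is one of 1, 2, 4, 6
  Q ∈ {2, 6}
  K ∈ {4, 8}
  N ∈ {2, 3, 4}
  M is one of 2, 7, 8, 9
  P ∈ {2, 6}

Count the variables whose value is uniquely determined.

2

The 2 variables K and O are confined to {4, 8}, which locks those values in; drop them from M, N, R.
P and Q share exactly the 2 values {2, 6}; by pigeonhole those values go to them, so strike 2, 6 from M, N, R.
That leaves N = 3. Strike 3 from L.
R has just one choice, so R = 1. So L can't be 1.
Determined: N=3, R=1. The other variables each still have more than one consistent value. That makes 2.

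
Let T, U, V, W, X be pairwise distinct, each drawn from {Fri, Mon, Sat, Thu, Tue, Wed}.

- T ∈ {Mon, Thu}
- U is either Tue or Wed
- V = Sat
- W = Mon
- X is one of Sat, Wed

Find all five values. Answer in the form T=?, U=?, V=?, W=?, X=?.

T=Thu, U=Tue, V=Sat, W=Mon, X=Wed

V has just one choice, so V = Sat. So X can't be Sat.
W has just one choice, so W = Mon. So T can't be Mon.
X must be Wed (only option left). Remove Wed from U.
T must be Thu (only option left).
U's domain is down to {Tue}, so U = Tue.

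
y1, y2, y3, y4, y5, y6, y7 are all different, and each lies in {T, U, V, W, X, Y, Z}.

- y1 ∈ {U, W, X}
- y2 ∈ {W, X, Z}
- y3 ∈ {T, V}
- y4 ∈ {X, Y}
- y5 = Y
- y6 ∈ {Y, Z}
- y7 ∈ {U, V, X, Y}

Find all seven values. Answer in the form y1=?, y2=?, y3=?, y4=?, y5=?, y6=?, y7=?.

y1=U, y2=W, y3=T, y4=X, y5=Y, y6=Z, y7=V

y5 must be Y (only option left). Eliminate Y elsewhere: y4, y6, y7.
y6 has just one choice, so y6 = Z. Eliminate Z elsewhere: y2.
y4 must be X (only option left). So y1, y2, y7 can't be X.
That leaves y2 = W. Strike W from y1.
y1's domain is down to {U}, so y1 = U. Strike U from y7.
y7 must be V (only option left). Eliminate V elsewhere: y3.
y3 has just one choice, so y3 = T.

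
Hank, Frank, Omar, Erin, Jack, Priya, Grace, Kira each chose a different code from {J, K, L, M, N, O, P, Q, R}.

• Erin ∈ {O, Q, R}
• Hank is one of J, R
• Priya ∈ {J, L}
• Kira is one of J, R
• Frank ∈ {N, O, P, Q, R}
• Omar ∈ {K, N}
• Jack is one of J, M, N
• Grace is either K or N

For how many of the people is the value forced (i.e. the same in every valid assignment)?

2

The 2 variables Hank and Kira are confined to {J, R}, which locks those values in; drop them from Frank, Erin, Jack, Priya.
Priya has just one choice, so Priya = L.
Omar and Grace share exactly the 2 values {K, N}; by pigeonhole those values go to them, so strike K, N from Frank, Jack.
Jack's domain is down to {M}, so Jack = M.
Determined: Jack=M, Priya=L. The other people each still have more than one consistent value. That makes 2.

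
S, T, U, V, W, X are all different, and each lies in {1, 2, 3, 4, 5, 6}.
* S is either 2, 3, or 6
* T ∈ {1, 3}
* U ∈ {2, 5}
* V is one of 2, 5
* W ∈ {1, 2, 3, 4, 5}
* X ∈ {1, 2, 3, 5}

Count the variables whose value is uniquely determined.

The 6 variables draw from only 6 values {1, 2, 3, 4, 5, 6}, so each is used; only W can be 4, hence W = 4.
Among the 5 still-open variables, 6 fits only S (and all 5 values in {1, 2, 3, 5, 6} must be used), so S = 6.
The 2 variables U and V are confined to {2, 5}, which locks those values in; drop them from X.
Determined: S=6, W=4. The other variables each still have more than one consistent value. That makes 2.

2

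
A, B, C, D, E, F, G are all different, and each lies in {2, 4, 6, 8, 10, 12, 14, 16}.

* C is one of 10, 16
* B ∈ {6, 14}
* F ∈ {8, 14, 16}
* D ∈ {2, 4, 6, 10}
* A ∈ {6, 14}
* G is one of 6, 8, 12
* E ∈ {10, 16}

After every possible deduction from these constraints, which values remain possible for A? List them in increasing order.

A and B between them cover only {6, 14} — a naked pair. Remove those values from D, F, G.
C and E share exactly the 2 values {10, 16}; by pigeonhole those values go to them, so strike 10, 16 from D, F.
That leaves F = 8. Remove 8 from G.
That leaves G = 12.
No further eliminations apply; A can still be any of 6, 14.

6, 14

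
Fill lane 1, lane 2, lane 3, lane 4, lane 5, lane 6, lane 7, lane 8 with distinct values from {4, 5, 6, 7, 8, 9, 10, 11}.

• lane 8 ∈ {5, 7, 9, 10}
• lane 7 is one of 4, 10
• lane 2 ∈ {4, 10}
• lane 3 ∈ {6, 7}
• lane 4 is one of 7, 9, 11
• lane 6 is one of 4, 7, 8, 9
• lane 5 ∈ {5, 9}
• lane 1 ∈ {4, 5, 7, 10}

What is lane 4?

Among the 8 variables, 6 fits only lane 3 (and all 8 values in {4, 5, 6, 7, 8, 9, 10, 11} must be used), so lane 3 = 6.
Among the 7 still-open variables, 8 fits only lane 6 (and all 7 values in {4, 5, 7, 8, 9, 10, 11} must be used), so lane 6 = 8.
Among the 6 still-open variables, 11 fits only lane 4 (and all 6 values in {4, 5, 7, 9, 10, 11} must be used), so lane 4 = 11.

11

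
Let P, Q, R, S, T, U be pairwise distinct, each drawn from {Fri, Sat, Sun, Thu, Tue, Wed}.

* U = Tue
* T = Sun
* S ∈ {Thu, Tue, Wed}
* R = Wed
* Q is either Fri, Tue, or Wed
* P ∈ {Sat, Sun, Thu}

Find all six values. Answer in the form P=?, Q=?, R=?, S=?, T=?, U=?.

R's domain is down to {Wed}, so R = Wed. Remove Wed from Q, S.
That leaves T = Sun. Eliminate Sun elsewhere: P.
U has just one choice, so U = Tue. Eliminate Tue elsewhere: Q, S.
Q's domain is down to {Fri}, so Q = Fri.
That leaves S = Thu. Eliminate Thu elsewhere: P.
P's domain is down to {Sat}, so P = Sat.

P=Sat, Q=Fri, R=Wed, S=Thu, T=Sun, U=Tue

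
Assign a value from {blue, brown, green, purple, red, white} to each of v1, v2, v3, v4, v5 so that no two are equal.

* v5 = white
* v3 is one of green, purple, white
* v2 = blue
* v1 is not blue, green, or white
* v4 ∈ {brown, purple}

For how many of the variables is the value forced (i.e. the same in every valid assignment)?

v2's domain is down to {blue}, so v2 = blue.
v5 must be white (only option left). Eliminate white elsewhere: v3.
Determined: v2=blue, v5=white. The other variables each still have more than one consistent value. That makes 2.

2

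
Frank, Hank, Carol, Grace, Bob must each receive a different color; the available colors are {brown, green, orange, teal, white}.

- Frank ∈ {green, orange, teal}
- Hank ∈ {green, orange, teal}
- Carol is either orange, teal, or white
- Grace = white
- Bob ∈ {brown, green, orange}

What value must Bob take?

brown

Grace has just one choice, so Grace = white. Remove white from Carol.
The 4 still-open variables together cover exactly {brown, green, orange, teal} — 4 values for 4 variables — and brown appears only in Bob's list, so Bob = brown.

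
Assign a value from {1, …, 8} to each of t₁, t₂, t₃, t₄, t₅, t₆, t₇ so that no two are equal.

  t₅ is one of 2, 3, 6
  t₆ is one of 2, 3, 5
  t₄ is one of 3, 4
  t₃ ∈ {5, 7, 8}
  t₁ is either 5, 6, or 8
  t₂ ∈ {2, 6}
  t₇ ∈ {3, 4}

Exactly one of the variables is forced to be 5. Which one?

t₆

The 7 variables together cover exactly {2, 3, 4, 5, 6, 7, 8} — 7 values for 7 variables — and 7 appears only in t₃'s list, so t₃ = 7.
The 6 still-open variables draw from only 6 values {2, 3, 4, 5, 6, 8}, so each is used; only t₁ can be 8, hence t₁ = 8.
The 5 still-open variables draw from only 5 values {2, 3, 4, 5, 6}, so each is used; only t₆ can be 5, hence t₆ = 5.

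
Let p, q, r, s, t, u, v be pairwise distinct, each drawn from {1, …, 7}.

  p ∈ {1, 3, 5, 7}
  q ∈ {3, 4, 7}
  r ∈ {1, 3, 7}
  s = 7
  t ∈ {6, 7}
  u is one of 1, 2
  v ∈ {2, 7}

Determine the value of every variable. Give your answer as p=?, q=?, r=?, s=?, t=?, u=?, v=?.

s has just one choice, so s = 7. Remove 7 from p, q, r, t, v.
t's domain is down to {6}, so t = 6.
v's domain is down to {2}, so v = 2. So u can't be 2.
u must be 1 (only option left). Remove 1 from p, r.
r has just one choice, so r = 3. Remove 3 from p, q.
That leaves p = 5.
That leaves q = 4.

p=5, q=4, r=3, s=7, t=6, u=1, v=2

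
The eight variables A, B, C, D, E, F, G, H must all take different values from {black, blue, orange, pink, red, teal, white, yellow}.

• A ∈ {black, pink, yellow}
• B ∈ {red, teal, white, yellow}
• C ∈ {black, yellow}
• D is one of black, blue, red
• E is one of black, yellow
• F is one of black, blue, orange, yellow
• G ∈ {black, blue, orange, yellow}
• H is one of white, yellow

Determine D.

The 8 variables together cover exactly {black, blue, orange, pink, red, teal, white, yellow} — 8 values for 8 variables — and pink appears only in A's list, so A = pink.
The 7 still-open variables together cover exactly {black, blue, orange, red, teal, white, yellow} — 7 values for 7 variables — and teal appears only in B's list, so B = teal.
Among the 6 still-open variables, red fits only D (and all 6 values in {black, blue, orange, red, white, yellow} must be used), so D = red.

red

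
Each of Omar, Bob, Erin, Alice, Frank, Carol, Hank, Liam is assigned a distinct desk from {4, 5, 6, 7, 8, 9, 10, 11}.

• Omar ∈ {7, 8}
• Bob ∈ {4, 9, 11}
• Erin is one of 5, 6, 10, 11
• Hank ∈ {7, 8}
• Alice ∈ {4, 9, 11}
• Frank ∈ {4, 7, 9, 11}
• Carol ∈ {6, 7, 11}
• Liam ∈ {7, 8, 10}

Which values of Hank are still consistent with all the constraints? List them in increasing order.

7, 8

The 8 variables draw from only 8 values {4, 5, 6, 7, 8, 9, 10, 11}, so each is used; only Erin can be 5, hence Erin = 5.
The 7 still-open variables together cover exactly {4, 6, 7, 8, 9, 10, 11} — 7 values for 7 variables — and 6 appears only in Carol's list, so Carol = 6.
Among the 6 still-open variables, 10 fits only Liam (and all 6 values in {4, 7, 8, 9, 10, 11} must be used), so Liam = 10.
The 2 variables Omar and Hank are confined to {7, 8}, which locks those values in; drop them from Frank.
No further eliminations apply; Hank can still be any of 7, 8.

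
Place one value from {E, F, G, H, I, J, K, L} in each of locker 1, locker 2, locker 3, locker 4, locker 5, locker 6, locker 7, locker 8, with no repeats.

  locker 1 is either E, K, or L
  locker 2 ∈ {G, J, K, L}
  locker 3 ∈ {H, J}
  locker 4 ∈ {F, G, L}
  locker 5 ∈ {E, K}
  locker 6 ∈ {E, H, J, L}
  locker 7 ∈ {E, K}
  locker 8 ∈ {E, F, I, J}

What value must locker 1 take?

L

The 8 variables draw from only 8 values {E, F, G, H, I, J, K, L}, so each is used; only locker 8 can be I, hence locker 8 = I.
Among the 7 still-open variables, F fits only locker 4 (and all 7 values in {E, F, G, H, J, K, L} must be used), so locker 4 = F.
The 6 still-open variables draw from only 6 values {E, G, H, J, K, L}, so each is used; only locker 2 can be G, hence locker 2 = G.
locker 5 and locker 7 share exactly the 2 values {E, K}; by pigeonhole those values go to them, so strike E, K from locker 1, locker 6.
So locker 1 = L.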